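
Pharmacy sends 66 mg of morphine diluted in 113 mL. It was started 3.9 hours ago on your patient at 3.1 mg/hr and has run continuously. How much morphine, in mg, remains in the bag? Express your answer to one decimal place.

53.9 mg

Concentration = 66 mg ÷ 113 mL = 0.5840708 mg/mL
Rate = 3.1 mg/hr ÷ 0.5840708 mg/mL = 5.307576 mL/hr
Volume infused = 5.307576 mL/hr × 3.9 hr = 20.69955 mL
Volume remaining = 113 − 20.69955 = 92.30045 mL
Drug remaining = 92.30045 mL × 0.5840708 mg/mL = 53.91 mg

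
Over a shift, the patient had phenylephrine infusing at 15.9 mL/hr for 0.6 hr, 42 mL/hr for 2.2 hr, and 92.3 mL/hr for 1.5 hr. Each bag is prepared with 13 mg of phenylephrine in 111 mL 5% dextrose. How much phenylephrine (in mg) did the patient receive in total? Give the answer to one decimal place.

Concentration = 13 mg ÷ 111 mL = 0.1171171 mg/mL
Stage 1: 15.9 mL/hr × 0.6 hr = 9.54 mL → 9.54 mL × 0.1171171 mg/mL = 1.117297 mg
Stage 2: 42 mL/hr × 2.2 hr = 92.4 mL → 92.4 mL × 0.1171171 mg/mL = 10.82162 mg
Stage 3: 92.3 mL/hr × 1.5 hr = 138.45 mL → 138.45 mL × 0.1171171 mg/mL = 16.21486 mg
Total = 1.117297 + 10.82162 + 16.21486 = 28.15378 mg

28.2 mg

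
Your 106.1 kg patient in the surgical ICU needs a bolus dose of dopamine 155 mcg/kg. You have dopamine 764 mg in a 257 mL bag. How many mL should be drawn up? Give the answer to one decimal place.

5.5 mL

Dose = 155 mcg/kg × 106.1 kg = 16445.5 mcg
Concentration = 764 mg ÷ 257 mL = 2.972763 mg/mL = 2972.763 mcg/mL
Volume = 16445.5 mcg ÷ 2972.763 mcg/mL = 5.53206 mL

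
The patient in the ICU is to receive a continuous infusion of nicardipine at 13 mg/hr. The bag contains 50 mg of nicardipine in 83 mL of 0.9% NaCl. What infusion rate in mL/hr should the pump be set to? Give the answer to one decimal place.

Concentration = 50 mg ÷ 83 mL = 0.6024096 mg/mL
Rate = 13 mg/hr ÷ 0.6024096 mg/mL = 21.58 mL/hr

21.6 mL/hr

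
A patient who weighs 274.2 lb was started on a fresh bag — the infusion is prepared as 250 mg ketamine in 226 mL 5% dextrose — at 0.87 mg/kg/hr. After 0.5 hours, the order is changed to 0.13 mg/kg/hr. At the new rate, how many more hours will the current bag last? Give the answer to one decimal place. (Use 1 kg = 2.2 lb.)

12.1 hours

Initial rate:
Weight = 274.2 lb ÷ 2.2 lb/kg = 124.6364 kg
Dose = 0.87 mg/kg/hr × 124.6364 kg = 108.4336 mg/hr
Concentration = 250 mg ÷ 226 mL = 1.106195 mg/mL
Rate = 108.4336 mg/hr ÷ 1.106195 mg/mL = 98.02401 mL/hr
Volume infused so far = 98.02401 mL/hr × 0.5 hr = 49.012 mL
Volume remaining = 226 − 49.012 = 176.988 mL
New rate:
Dose = 0.13 mg/kg/hr × 124.6364 kg = 16.20273 mg/hr
Rate = 16.20273 mg/hr ÷ 1.106195 mg/mL = 14.64727 mL/hr
Time remaining = 176.988 mL ÷ 14.64727 mL/hr = 12.08335 hr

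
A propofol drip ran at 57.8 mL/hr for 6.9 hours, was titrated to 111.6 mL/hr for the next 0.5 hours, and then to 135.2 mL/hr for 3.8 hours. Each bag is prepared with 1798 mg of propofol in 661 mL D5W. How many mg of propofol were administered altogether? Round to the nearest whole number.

Concentration = 1798 mg ÷ 661 mL = 2.720121 mg/mL
Stage 1: 57.8 mL/hr × 6.9 hr = 398.82 mL → 398.82 mL × 2.720121 mg/mL = 1084.839 mg
Stage 2: 111.6 mL/hr × 0.5 hr = 55.8 mL → 55.8 mL × 2.720121 mg/mL = 151.7828 mg
Stage 3: 135.2 mL/hr × 3.8 hr = 513.76 mL → 513.76 mL × 2.720121 mg/mL = 1397.489 mg
Total = 1084.839 + 151.7828 + 1397.489 = 2634.111 mg

2634 mg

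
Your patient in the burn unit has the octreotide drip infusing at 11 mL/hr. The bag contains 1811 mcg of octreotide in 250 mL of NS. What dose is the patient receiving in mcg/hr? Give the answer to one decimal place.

Concentration = 1811 mcg ÷ 250 mL = 7.244 mcg/mL
Drug rate = 11 mL/hr × 7.244 mcg/mL = 79.684 mcg/hr

79.7 mcg/hr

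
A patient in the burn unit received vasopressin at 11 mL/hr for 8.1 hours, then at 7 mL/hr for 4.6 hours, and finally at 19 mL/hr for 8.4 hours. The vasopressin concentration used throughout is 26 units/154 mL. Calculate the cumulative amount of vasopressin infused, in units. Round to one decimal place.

Concentration = 26 units ÷ 154 mL = 0.1688312 units/mL
Stage 1: 11 mL/hr × 8.1 hr = 89.1 mL → 89.1 mL × 0.1688312 units/mL = 15.04286 units
Stage 2: 7 mL/hr × 4.6 hr = 32.2 mL → 32.2 mL × 0.1688312 units/mL = 5.436364 units
Stage 3: 19 mL/hr × 8.4 hr = 159.6 mL → 159.6 mL × 0.1688312 units/mL = 26.94545 units
Total = 15.04286 + 5.436364 + 26.94545 = 47.42468 units

47.4 units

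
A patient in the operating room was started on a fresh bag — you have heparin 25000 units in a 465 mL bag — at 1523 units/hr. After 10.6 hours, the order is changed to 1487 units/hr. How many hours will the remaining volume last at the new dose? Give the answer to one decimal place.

6.0 hours

Initial rate:
Concentration = 25000 units ÷ 465 mL = 53.76344 units/mL
Rate = 1523 units/hr ÷ 53.76344 units/mL = 28.3278 mL/hr
Volume infused so far = 28.3278 mL/hr × 10.6 hr = 300.2747 mL
Volume remaining = 465 − 300.2747 = 164.7253 mL
New rate:
Rate = 1487 units/hr ÷ 53.76344 units/mL = 27.6582 mL/hr
Time remaining = 164.7253 mL ÷ 27.6582 mL/hr = 5.95575 hr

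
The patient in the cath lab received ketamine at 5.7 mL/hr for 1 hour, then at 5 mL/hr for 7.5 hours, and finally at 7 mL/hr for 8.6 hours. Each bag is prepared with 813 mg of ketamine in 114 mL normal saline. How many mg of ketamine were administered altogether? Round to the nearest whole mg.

Concentration = 813 mg ÷ 114 mL = 7.131579 mg/mL
Stage 1: 5.7 mL/hr × 1 hr = 5.7 mL → 5.7 mL × 7.131579 mg/mL = 40.65 mg
Stage 2: 5 mL/hr × 7.5 hr = 37.5 mL → 37.5 mL × 7.131579 mg/mL = 267.4342 mg
Stage 3: 7 mL/hr × 8.6 hr = 60.2 mL → 60.2 mL × 7.131579 mg/mL = 429.3211 mg
Total = 40.65 + 267.4342 + 429.3211 = 737.4053 mg

737 mg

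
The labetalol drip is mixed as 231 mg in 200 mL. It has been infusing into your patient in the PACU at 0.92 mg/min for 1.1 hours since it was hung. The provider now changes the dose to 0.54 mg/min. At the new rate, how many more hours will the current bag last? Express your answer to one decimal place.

Initial rate:
0.92 mg/min × 60 min/hr = 55.2 mg/hr
Concentration = 231 mg ÷ 200 mL = 1.155 mg/mL
Rate = 55.2 mg/hr ÷ 1.155 mg/mL = 47.79221 mL/hr
Volume infused so far = 47.79221 mL/hr × 1.1 hr = 52.57143 mL
Volume remaining = 200 − 52.57143 = 147.4286 mL
New rate:
0.54 mg/min × 60 min/hr = 32.4 mg/hr
Rate = 32.4 mg/hr ÷ 1.155 mg/mL = 28.05195 mL/hr
Time remaining = 147.4286 mL ÷ 28.05195 mL/hr = 5.255556 hr

5.3 hours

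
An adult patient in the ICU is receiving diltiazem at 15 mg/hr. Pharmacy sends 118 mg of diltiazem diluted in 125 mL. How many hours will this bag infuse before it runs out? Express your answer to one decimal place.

7.9 hours

Concentration = 118 mg ÷ 125 mL = 0.944 mg/mL
Rate = 15 mg/hr ÷ 0.944 mg/mL = 15.88983 mL/hr
Duration = 125 mL ÷ 15.88983 mL/hr = 7.866667 hr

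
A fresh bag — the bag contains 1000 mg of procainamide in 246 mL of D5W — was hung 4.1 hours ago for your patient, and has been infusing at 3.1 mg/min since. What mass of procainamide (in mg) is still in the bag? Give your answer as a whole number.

237 mg

3.1 mg/min × 60 min/hr = 186 mg/hr
Concentration = 1000 mg ÷ 246 mL = 4.065041 mg/mL
Rate = 186 mg/hr ÷ 4.065041 mg/mL = 45.756 mL/hr
Volume infused = 45.756 mL/hr × 4.1 hr = 187.5996 mL
Volume remaining = 246 − 187.5996 = 58.4004 mL
Drug remaining = 58.4004 mL × 4.065041 mg/mL = 237.4 mg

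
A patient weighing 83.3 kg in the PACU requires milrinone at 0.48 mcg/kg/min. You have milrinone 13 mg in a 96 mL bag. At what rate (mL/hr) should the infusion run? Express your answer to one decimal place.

Dose = 0.48 mcg/kg/min × 83.3 kg = 39.984 mcg/min
39.984 mcg/min × 60 min/hr = 2399.04 mcg/hr
Concentration = 13 mg ÷ 96 mL = 0.1354167 mg/mL = 135.4167 mcg/mL
Rate = 2399.04 mcg/hr ÷ 135.4167 mcg/mL = 17.71599 mL/hr

17.7 mL/hr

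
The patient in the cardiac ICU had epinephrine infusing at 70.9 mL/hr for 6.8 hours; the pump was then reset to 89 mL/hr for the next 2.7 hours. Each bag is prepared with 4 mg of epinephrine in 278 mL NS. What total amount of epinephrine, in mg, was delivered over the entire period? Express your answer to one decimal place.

10.4 mg

Concentration = 4 mg ÷ 278 mL = 0.01438849 mg/mL
Stage 1: 70.9 mL/hr × 6.8 hr = 482.12 mL → 482.12 mL × 0.01438849 mg/mL = 6.936978 mg
Stage 2: 89 mL/hr × 2.7 hr = 240.3 mL → 240.3 mL × 0.01438849 mg/mL = 3.457554 mg
Total = 6.936978 + 3.457554 = 10.39453 mg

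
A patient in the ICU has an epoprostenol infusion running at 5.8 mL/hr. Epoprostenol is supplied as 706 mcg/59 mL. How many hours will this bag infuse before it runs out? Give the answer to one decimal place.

10.2 hours

Duration = 59 mL ÷ 5.8 mL/hr = 10.17241 hr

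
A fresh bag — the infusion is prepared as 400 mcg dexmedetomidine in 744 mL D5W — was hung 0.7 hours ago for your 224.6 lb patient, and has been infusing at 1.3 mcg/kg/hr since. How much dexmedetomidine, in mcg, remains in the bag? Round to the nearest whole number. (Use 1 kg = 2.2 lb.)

Weight = 224.6 lb ÷ 2.2 lb/kg = 102.0909 kg
Dose = 1.3 mcg/kg/hr × 102.0909 kg = 132.7182 mcg/hr
Concentration = 400 mcg ÷ 744 mL = 0.5376344 mcg/mL
Rate = 132.7182 mcg/hr ÷ 0.5376344 mcg/mL = 246.8558 mL/hr
Volume infused = 246.8558 mL/hr × 0.7 hr = 172.7991 mL
Volume remaining = 744 − 172.7991 = 571.2009 mL
Drug remaining = 571.2009 mL × 0.5376344 mcg/mL = 307.0973 mcg

307 mcg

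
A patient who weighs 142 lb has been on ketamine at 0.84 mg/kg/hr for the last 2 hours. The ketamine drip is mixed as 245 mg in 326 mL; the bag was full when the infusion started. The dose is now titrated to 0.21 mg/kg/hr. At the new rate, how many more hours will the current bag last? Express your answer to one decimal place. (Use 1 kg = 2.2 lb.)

Initial rate:
Weight = 142 lb ÷ 2.2 lb/kg = 64.54545 kg
Dose = 0.84 mg/kg/hr × 64.54545 kg = 54.21818 mg/hr
Concentration = 245 mg ÷ 326 mL = 0.7515337 mg/mL
Rate = 54.21818 mg/hr ÷ 0.7515337 mg/mL = 72.14338 mL/hr
Volume infused so far = 72.14338 mL/hr × 2 hr = 144.2868 mL
Volume remaining = 326 − 144.2868 = 181.7132 mL
New rate:
Dose = 0.21 mg/kg/hr × 64.54545 kg = 13.55455 mg/hr
Rate = 13.55455 mg/hr ÷ 0.7515337 mg/mL = 18.03584 mL/hr
Time remaining = 181.7132 mL ÷ 18.03584 mL/hr = 10.07512 hr

10.1 hours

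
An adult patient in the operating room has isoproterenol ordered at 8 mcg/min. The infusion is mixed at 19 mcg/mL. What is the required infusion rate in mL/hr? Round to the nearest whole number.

25 mL/hr

8 mcg/min × 60 min/hr = 480 mcg/hr
Rate = 480 mcg/hr ÷ 19 mcg/mL = 25.26316 mL/hr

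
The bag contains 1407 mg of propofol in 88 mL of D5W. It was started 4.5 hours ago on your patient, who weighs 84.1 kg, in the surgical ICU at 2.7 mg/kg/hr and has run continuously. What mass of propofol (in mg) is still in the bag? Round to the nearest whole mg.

Dose = 2.7 mg/kg/hr × 84.1 kg = 227.07 mg/hr
Concentration = 1407 mg ÷ 88 mL = 15.98864 mg/mL
Rate = 227.07 mg/hr ÷ 15.98864 mg/mL = 14.20196 mL/hr
Volume infused = 14.20196 mL/hr × 4.5 hr = 63.90883 mL
Volume remaining = 88 − 63.90883 = 24.09117 mL
Drug remaining = 24.09117 mL × 15.98864 mg/mL = 385.185 mg

385 mg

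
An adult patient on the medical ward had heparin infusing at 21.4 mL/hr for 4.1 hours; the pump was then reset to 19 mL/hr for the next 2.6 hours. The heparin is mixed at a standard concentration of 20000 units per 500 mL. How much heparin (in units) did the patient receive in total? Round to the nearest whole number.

5486 units

Concentration = 20000 units ÷ 500 mL = 40 units/mL
Stage 1: 21.4 mL/hr × 4.1 hr = 87.74 mL → 87.74 mL × 40 units/mL = 3509.6 units
Stage 2: 19 mL/hr × 2.6 hr = 49.4 mL → 49.4 mL × 40 units/mL = 1976 units
Total = 3509.6 + 1976 = 5485.6 units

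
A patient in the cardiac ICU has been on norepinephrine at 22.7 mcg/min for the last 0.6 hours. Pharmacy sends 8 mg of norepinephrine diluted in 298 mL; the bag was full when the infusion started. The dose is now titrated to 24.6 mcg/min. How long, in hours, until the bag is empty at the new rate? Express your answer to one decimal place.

4.9 hours

Initial rate:
22.7 mcg/min × 60 min/hr = 1362 mcg/hr
Concentration = 8 mg ÷ 298 mL = 0.02684564 mg/mL = 26.84564 mcg/mL
Rate = 1362 mcg/hr ÷ 26.84564 mcg/mL = 50.7345 mL/hr
Volume infused so far = 50.7345 mL/hr × 0.6 hr = 30.4407 mL
Volume remaining = 298 − 30.4407 = 267.5593 mL
New rate:
24.6 mcg/min × 60 min/hr = 1476 mcg/hr
Rate = 1476 mcg/hr ÷ 26.84564 mcg/mL = 54.981 mL/hr
Time remaining = 267.5593 mL ÷ 54.981 mL/hr = 4.866396 hr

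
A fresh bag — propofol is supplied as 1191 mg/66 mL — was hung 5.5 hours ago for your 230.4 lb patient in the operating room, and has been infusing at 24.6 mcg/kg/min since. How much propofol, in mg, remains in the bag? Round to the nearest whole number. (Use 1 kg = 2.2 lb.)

341 mg

Weight = 230.4 lb ÷ 2.2 lb/kg = 104.7273 kg
Dose = 24.6 mcg/kg/min × 104.7273 kg = 2576.291 mcg/min
2576.291 mcg/min × 60 min/hr = 154577.5 mcg/hr
Concentration = 1191 mg ÷ 66 mL = 18.04545 mg/mL = 18045.45 mcg/mL
Rate = 154577.5 mcg/hr ÷ 18045.45 mcg/mL = 8.566005 mL/hr
Volume infused = 8.566005 mL/hr × 5.5 hr = 47.11303 mL
Volume remaining = 66 − 47.11303 = 18.88697 mL
Drug remaining = 18.88697 mL × 18045.45 mcg/mL = 340824 mcg = 340.824 mg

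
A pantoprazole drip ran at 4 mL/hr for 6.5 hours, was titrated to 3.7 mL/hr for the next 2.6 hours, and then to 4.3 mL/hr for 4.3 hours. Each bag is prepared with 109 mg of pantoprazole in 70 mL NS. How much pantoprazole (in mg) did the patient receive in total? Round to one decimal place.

84.3 mg

Concentration = 109 mg ÷ 70 mL = 1.557143 mg/mL
Stage 1: 4 mL/hr × 6.5 hr = 26 mL → 26 mL × 1.557143 mg/mL = 40.48571 mg
Stage 2: 3.7 mL/hr × 2.6 hr = 9.62 mL → 9.62 mL × 1.557143 mg/mL = 14.97971 mg
Stage 3: 4.3 mL/hr × 4.3 hr = 18.49 mL → 18.49 mL × 1.557143 mg/mL = 28.79157 mg
Total = 40.48571 + 14.97971 + 28.79157 = 84.257 mg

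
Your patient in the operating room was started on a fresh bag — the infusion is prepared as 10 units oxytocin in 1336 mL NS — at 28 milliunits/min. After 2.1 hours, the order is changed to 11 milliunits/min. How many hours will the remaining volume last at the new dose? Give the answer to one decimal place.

9.8 hours

Initial rate:
28 milliunits/min × 60 min/hr = 1680 milliunits/hr
Concentration = 10 units ÷ 1336 mL = 0.00748503 units/mL = 7.48503 milliunits/mL
Rate = 1680 milliunits/hr ÷ 7.48503 milliunits/mL = 224.448 mL/hr
Volume infused so far = 224.448 mL/hr × 2.1 hr = 471.3408 mL
Volume remaining = 1336 − 471.3408 = 864.6592 mL
New rate:
11 milliunits/min × 60 min/hr = 660 milliunits/hr
Rate = 660 milliunits/hr ÷ 7.48503 milliunits/mL = 88.176 mL/hr
Time remaining = 864.6592 mL ÷ 88.176 mL/hr = 9.806061 hr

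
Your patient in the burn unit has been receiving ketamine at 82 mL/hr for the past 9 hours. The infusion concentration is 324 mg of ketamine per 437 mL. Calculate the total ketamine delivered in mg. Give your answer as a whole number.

547 mg

Concentration = 324 mg ÷ 437 mL = 0.7414188 mg/mL
Drug rate = 82 mL/hr × 0.7414188 mg/mL = 60.79634 mg/hr
Total = 60.79634 mg/hr × 9 hr = 547.167 mg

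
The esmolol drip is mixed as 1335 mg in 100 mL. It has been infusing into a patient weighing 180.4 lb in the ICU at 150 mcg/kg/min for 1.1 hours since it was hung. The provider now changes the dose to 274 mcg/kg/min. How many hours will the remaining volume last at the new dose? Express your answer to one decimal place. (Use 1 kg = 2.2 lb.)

0.4 hours

Initial rate:
Weight = 180.4 lb ÷ 2.2 lb/kg = 82 kg
Dose = 150 mcg/kg/min × 82 kg = 12300 mcg/min
12300 mcg/min × 60 min/hr = 738000 mcg/hr
Concentration = 1335 mg ÷ 100 mL = 13.35 mg/mL = 13350 mcg/mL
Rate = 738000 mcg/hr ÷ 13350 mcg/mL = 55.2809 mL/hr
Volume infused so far = 55.2809 mL/hr × 1.1 hr = 60.80899 mL
Volume remaining = 100 − 60.80899 = 39.19101 mL
New rate:
Dose = 274 mcg/kg/min × 82 kg = 22468 mcg/min
22468 mcg/min × 60 min/hr = 1348080 mcg/hr
Rate = 1348080 mcg/hr ÷ 13350 mcg/mL = 100.9798 mL/hr
Time remaining = 39.19101 mL ÷ 100.9798 mL/hr = 0.3881075 hr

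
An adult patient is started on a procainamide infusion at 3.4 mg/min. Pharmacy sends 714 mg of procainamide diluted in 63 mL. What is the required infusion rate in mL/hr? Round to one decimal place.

18.0 mL/hr

3.4 mg/min × 60 min/hr = 204 mg/hr
Concentration = 714 mg ÷ 63 mL = 11.33333 mg/mL
Rate = 204 mg/hr ÷ 11.33333 mg/mL = 18 mL/hr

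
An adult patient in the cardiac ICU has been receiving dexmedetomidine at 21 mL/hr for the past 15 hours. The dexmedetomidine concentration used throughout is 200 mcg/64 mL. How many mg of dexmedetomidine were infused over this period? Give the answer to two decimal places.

Concentration = 200 mcg ÷ 64 mL = 3.125 mcg/mL
Drug rate = 21 mL/hr × 3.125 mcg/mL = 65.625 mcg/hr
Total = 65.625 mcg/hr × 15 hr = 984.375 mcg = 0.984375 mg

0.98 mg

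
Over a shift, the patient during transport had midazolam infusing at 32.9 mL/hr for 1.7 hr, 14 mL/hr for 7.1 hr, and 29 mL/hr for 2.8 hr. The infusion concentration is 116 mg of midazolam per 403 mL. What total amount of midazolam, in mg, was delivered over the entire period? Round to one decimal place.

68.1 mg

Concentration = 116 mg ÷ 403 mL = 0.2878412 mg/mL
Stage 1: 32.9 mL/hr × 1.7 hr = 55.93 mL → 55.93 mL × 0.2878412 mg/mL = 16.09896 mg
Stage 2: 14 mL/hr × 7.1 hr = 99.4 mL → 99.4 mL × 0.2878412 mg/mL = 28.61141 mg
Stage 3: 29 mL/hr × 2.8 hr = 81.2 mL → 81.2 mL × 0.2878412 mg/mL = 23.3727 mg
Total = 16.09896 + 28.61141 + 23.3727 = 68.08308 mg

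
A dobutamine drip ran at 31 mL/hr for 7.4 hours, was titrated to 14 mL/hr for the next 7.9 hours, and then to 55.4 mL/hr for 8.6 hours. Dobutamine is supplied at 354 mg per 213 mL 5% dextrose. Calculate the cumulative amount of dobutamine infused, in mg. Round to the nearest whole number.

Concentration = 354 mg ÷ 213 mL = 1.661972 mg/mL
Stage 1: 31 mL/hr × 7.4 hr = 229.4 mL → 229.4 mL × 1.661972 mg/mL = 381.2563 mg
Stage 2: 14 mL/hr × 7.9 hr = 110.6 mL → 110.6 mL × 1.661972 mg/mL = 183.8141 mg
Stage 3: 55.4 mL/hr × 8.6 hr = 476.44 mL → 476.44 mL × 1.661972 mg/mL = 791.8299 mg
Total = 381.2563 + 183.8141 + 791.8299 = 1356.9 mg

1357 mg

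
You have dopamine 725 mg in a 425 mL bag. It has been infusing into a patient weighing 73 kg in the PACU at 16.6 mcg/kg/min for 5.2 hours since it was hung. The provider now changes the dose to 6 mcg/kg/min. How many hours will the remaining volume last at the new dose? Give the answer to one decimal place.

Initial rate:
Dose = 16.6 mcg/kg/min × 73 kg = 1211.8 mcg/min
1211.8 mcg/min × 60 min/hr = 72708 mcg/hr
Concentration = 725 mg ÷ 425 mL = 1.705882 mg/mL = 1705.882 mcg/mL
Rate = 72708 mcg/hr ÷ 1705.882 mcg/mL = 42.62193 mL/hr
Volume infused so far = 42.62193 mL/hr × 5.2 hr = 221.634 mL
Volume remaining = 425 − 221.634 = 203.366 mL
New rate:
Dose = 6 mcg/kg/min × 73 kg = 438 mcg/min
438 mcg/min × 60 min/hr = 26280 mcg/hr
Rate = 26280 mcg/hr ÷ 1705.882 mcg/mL = 15.40552 mL/hr
Time remaining = 203.366 mL ÷ 15.40552 mL/hr = 13.20085 hr

13.2 hours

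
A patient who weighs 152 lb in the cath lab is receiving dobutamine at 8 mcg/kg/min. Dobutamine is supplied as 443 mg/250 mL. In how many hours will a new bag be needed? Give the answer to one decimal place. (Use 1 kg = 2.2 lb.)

13.4 hours

Weight = 152 lb ÷ 2.2 lb/kg = 69.09091 kg
Dose = 8 mcg/kg/min × 69.09091 kg = 552.7273 mcg/min
552.7273 mcg/min × 60 min/hr = 33163.64 mcg/hr
Concentration = 443 mg ÷ 250 mL = 1.772 mg/mL = 1772 mcg/mL
Rate = 33163.64 mcg/hr ÷ 1772 mcg/mL = 18.71537 mL/hr
Duration = 250 mL ÷ 18.71537 mL/hr = 13.358 hr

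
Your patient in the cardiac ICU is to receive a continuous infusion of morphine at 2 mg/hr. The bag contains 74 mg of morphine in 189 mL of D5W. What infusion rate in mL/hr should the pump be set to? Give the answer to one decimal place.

Concentration = 74 mg ÷ 189 mL = 0.3915344 mg/mL
Rate = 2 mg/hr ÷ 0.3915344 mg/mL = 5.108108 mL/hr

5.1 mL/hr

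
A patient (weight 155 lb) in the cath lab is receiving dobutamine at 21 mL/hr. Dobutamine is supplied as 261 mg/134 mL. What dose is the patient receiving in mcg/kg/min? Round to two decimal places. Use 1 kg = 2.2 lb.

9.68 mcg/kg/min

Weight = 155 lb ÷ 2.2 lb/kg = 70.45455 kg
Concentration = 261 mg ÷ 134 mL = 1.947761 mg/mL = 1947.761 mcg/mL
Drug rate = 21 mL/hr × 1947.761 mcg/mL = 40902.99 mcg/hr
40902.99 mcg/hr ÷ 60 min/hr = 681.7164 mcg/min
681.7164 mcg/min ÷ 70.45455 kg = 9.675975 mcg/kg/min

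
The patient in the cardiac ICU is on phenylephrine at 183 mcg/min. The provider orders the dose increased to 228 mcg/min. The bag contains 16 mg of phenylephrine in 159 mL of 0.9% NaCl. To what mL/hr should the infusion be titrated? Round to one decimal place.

135.9 mL/hr

228 mcg/min × 60 min/hr = 13680 mcg/hr
Concentration = 16 mg ÷ 159 mL = 0.1006289 mg/mL = 100.6289 mcg/mL
Rate = 13680 mcg/hr ÷ 100.6289 mcg/mL = 135.945 mL/hr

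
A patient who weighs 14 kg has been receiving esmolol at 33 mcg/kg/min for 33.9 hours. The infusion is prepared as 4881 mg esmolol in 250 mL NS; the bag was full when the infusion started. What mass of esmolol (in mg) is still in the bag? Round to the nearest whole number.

3941 mg

Dose = 33 mcg/kg/min × 14 kg = 462 mcg/min
462 mcg/min × 60 min/hr = 27720 mcg/hr
Concentration = 4881 mg ÷ 250 mL = 19.524 mg/mL = 19524 mcg/mL
Rate = 27720 mcg/hr ÷ 19524 mcg/mL = 1.419791 mL/hr
Volume infused = 1.419791 mL/hr × 33.9 hr = 48.13092 mL
Volume remaining = 250 − 48.13092 = 201.8691 mL
Drug remaining = 201.8691 mL × 19524 mcg/mL = 3941292 mcg = 3941.292 mg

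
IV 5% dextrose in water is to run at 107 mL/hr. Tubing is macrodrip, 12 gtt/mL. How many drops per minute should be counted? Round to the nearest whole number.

21 gtt/min

107 mL/hr ÷ 60 min/hr = 1.783333 mL/min
1.783333 mL/min × 12 gtt/mL = 21.4 gtt/min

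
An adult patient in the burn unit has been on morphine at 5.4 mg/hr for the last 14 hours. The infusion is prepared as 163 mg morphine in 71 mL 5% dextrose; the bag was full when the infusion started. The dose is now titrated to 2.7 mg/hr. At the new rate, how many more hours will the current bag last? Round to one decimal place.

Initial rate:
Concentration = 163 mg ÷ 71 mL = 2.295775 mg/mL
Rate = 5.4 mg/hr ÷ 2.295775 mg/mL = 2.352147 mL/hr
Volume infused so far = 2.352147 mL/hr × 14 hr = 32.93006 mL
Volume remaining = 71 − 32.93006 = 38.06994 mL
New rate:
Rate = 2.7 mg/hr ÷ 2.295775 mg/mL = 1.176074 mL/hr
Time remaining = 38.06994 mL ÷ 1.176074 mL/hr = 32.37037 hr

32.4 hours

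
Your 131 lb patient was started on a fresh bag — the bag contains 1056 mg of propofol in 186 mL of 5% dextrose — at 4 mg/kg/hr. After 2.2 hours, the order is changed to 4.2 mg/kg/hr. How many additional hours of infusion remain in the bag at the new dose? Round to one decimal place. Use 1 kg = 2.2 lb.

Initial rate:
Weight = 131 lb ÷ 2.2 lb/kg = 59.54545 kg
Dose = 4 mg/kg/hr × 59.54545 kg = 238.1818 mg/hr
Concentration = 1056 mg ÷ 186 mL = 5.677419 mg/mL
Rate = 238.1818 mg/hr ÷ 5.677419 mg/mL = 41.95248 mL/hr
Volume infused so far = 41.95248 mL/hr × 2.2 hr = 92.29545 mL
Volume remaining = 186 − 92.29545 = 93.70455 mL
New rate:
Dose = 4.2 mg/kg/hr × 59.54545 kg = 250.0909 mg/hr
Rate = 250.0909 mg/hr ÷ 5.677419 mg/mL = 44.0501 mL/hr
Time remaining = 93.70455 mL ÷ 44.0501 mL/hr = 2.127226 hr

2.1 hours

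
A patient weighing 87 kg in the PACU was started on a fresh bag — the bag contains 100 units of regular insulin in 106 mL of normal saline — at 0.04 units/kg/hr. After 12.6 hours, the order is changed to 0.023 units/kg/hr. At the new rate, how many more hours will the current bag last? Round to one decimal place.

Initial rate:
Dose = 0.04 units/kg/hr × 87 kg = 3.48 units/hr
Concentration = 100 units ÷ 106 mL = 0.9433962 units/mL
Rate = 3.48 units/hr ÷ 0.9433962 units/mL = 3.6888 mL/hr
Volume infused so far = 3.6888 mL/hr × 12.6 hr = 46.47888 mL
Volume remaining = 106 − 46.47888 = 59.52112 mL
New rate:
Dose = 0.023 units/kg/hr × 87 kg = 2.001 units/hr
Rate = 2.001 units/hr ÷ 0.9433962 units/mL = 2.12106 mL/hr
Time remaining = 59.52112 mL ÷ 2.12106 mL/hr = 28.06197 hr

28.1 hours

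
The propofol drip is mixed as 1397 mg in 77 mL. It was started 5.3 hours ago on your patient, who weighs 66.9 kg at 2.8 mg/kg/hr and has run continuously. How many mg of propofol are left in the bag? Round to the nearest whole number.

404 mg

Dose = 2.8 mg/kg/hr × 66.9 kg = 187.32 mg/hr
Concentration = 1397 mg ÷ 77 mL = 18.14286 mg/mL
Rate = 187.32 mg/hr ÷ 18.14286 mg/mL = 10.32472 mL/hr
Volume infused = 10.32472 mL/hr × 5.3 hr = 54.72104 mL
Volume remaining = 77 − 54.72104 = 22.27896 mL
Drug remaining = 22.27896 mL × 18.14286 mg/mL = 404.204 mg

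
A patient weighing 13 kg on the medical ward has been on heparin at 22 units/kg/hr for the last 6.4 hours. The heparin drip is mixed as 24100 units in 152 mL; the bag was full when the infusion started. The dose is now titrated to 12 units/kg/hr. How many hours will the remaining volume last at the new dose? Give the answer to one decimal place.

Initial rate:
Dose = 22 units/kg/hr × 13 kg = 286 units/hr
Concentration = 24100 units ÷ 152 mL = 158.5526 units/mL
Rate = 286 units/hr ÷ 158.5526 units/mL = 1.803817 mL/hr
Volume infused so far = 1.803817 mL/hr × 6.4 hr = 11.54443 mL
Volume remaining = 152 − 11.54443 = 140.4556 mL
New rate:
Dose = 12 units/kg/hr × 13 kg = 156 units/hr
Rate = 156 units/hr ÷ 158.5526 units/mL = 0.9839004 mL/hr
Time remaining = 140.4556 mL ÷ 0.9839004 mL/hr = 142.7538 hr

142.8 hours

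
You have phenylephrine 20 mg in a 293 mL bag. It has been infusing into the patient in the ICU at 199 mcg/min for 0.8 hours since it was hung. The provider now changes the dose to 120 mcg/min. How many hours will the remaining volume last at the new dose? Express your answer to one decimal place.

1.5 hours

Initial rate:
199 mcg/min × 60 min/hr = 11940 mcg/hr
Concentration = 20 mg ÷ 293 mL = 0.06825939 mg/mL = 68.25939 mcg/mL
Rate = 11940 mcg/hr ÷ 68.25939 mcg/mL = 174.921 mL/hr
Volume infused so far = 174.921 mL/hr × 0.8 hr = 139.9368 mL
Volume remaining = 293 − 139.9368 = 153.0632 mL
New rate:
120 mcg/min × 60 min/hr = 7200 mcg/hr
Rate = 7200 mcg/hr ÷ 68.25939 mcg/mL = 105.48 mL/hr
Time remaining = 153.0632 mL ÷ 105.48 mL/hr = 1.451111 hr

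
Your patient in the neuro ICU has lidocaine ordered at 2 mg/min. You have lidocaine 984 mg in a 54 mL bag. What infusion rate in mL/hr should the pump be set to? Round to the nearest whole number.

7 mL/hr

2 mg/min × 60 min/hr = 120 mg/hr
Concentration = 984 mg ÷ 54 mL = 18.22222 mg/mL
Rate = 120 mg/hr ÷ 18.22222 mg/mL = 6.585366 mL/hr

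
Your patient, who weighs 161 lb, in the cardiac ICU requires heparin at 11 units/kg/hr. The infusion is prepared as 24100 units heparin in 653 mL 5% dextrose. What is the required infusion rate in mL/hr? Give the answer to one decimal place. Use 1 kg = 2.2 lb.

Weight = 161 lb ÷ 2.2 lb/kg = 73.18182 kg
Dose = 11 units/kg/hr × 73.18182 kg = 805 units/hr
Concentration = 24100 units ÷ 653 mL = 36.90658 units/mL
Rate = 805 units/hr ÷ 36.90658 units/mL = 21.81183 mL/hr

21.8 mL/hr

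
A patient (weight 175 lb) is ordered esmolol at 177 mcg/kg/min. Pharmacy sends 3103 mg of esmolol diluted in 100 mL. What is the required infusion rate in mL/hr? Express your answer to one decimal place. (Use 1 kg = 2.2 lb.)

Weight = 175 lb ÷ 2.2 lb/kg = 79.54545 kg
Dose = 177 mcg/kg/min × 79.54545 kg = 14079.55 mcg/min
14079.55 mcg/min × 60 min/hr = 844772.7 mcg/hr
Concentration = 3103 mg ÷ 100 mL = 31.03 mg/mL = 31030 mcg/mL
Rate = 844772.7 mcg/hr ÷ 31030 mcg/mL = 27.22439 mL/hr

27.2 mL/hr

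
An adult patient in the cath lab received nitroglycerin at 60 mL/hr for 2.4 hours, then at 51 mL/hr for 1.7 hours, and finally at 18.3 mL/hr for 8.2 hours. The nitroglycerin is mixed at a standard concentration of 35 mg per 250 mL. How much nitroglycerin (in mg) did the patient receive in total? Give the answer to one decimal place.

53.3 mg

Concentration = 35 mg ÷ 250 mL = 0.14 mg/mL
Stage 1: 60 mL/hr × 2.4 hr = 144 mL → 144 mL × 0.14 mg/mL = 20.16 mg
Stage 2: 51 mL/hr × 1.7 hr = 86.7 mL → 86.7 mL × 0.14 mg/mL = 12.138 mg
Stage 3: 18.3 mL/hr × 8.2 hr = 150.06 mL → 150.06 mL × 0.14 mg/mL = 21.0084 mg
Total = 20.16 + 12.138 + 21.0084 = 53.3064 mg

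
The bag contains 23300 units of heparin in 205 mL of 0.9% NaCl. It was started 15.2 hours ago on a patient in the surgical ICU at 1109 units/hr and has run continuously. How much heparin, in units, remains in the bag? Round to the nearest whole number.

Concentration = 23300 units ÷ 205 mL = 113.6585 units/mL
Rate = 1109 units/hr ÷ 113.6585 units/mL = 9.757296 mL/hr
Volume infused = 9.757296 mL/hr × 15.2 hr = 148.3109 mL
Volume remaining = 205 − 148.3109 = 56.6891 mL
Drug remaining = 56.6891 mL × 113.6585 units/mL = 6443.2 units

6443 units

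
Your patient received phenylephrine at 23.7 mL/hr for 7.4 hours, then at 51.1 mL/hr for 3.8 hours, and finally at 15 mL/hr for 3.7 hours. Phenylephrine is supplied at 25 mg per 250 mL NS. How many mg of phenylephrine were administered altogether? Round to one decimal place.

Concentration = 25 mg ÷ 250 mL = 0.1 mg/mL
Stage 1: 23.7 mL/hr × 7.4 hr = 175.38 mL → 175.38 mL × 0.1 mg/mL = 17.538 mg
Stage 2: 51.1 mL/hr × 3.8 hr = 194.18 mL → 194.18 mL × 0.1 mg/mL = 19.418 mg
Stage 3: 15 mL/hr × 3.7 hr = 55.5 mL → 55.5 mL × 0.1 mg/mL = 5.55 mg
Total = 17.538 + 19.418 + 5.55 = 42.506 mg

42.5 mg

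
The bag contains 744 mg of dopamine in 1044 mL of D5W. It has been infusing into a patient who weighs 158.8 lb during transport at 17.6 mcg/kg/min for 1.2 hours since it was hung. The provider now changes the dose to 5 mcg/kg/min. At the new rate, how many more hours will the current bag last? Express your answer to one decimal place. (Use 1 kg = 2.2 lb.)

30.1 hours

Initial rate:
Weight = 158.8 lb ÷ 2.2 lb/kg = 72.18182 kg
Dose = 17.6 mcg/kg/min × 72.18182 kg = 1270.4 mcg/min
1270.4 mcg/min × 60 min/hr = 76224 mcg/hr
Concentration = 744 mg ÷ 1044 mL = 0.7126437 mg/mL = 712.6437 mcg/mL
Rate = 76224 mcg/hr ÷ 712.6437 mcg/mL = 106.9595 mL/hr
Volume infused so far = 106.9595 mL/hr × 1.2 hr = 128.3514 mL
Volume remaining = 1044 − 128.3514 = 915.6486 mL
New rate:
Dose = 5 mcg/kg/min × 72.18182 kg = 360.9091 mcg/min
360.9091 mcg/min × 60 min/hr = 21654.55 mcg/hr
Rate = 21654.55 mcg/hr ÷ 712.6437 mcg/mL = 30.38622 mL/hr
Time remaining = 915.6486 mL ÷ 30.38622 mL/hr = 30.13368 hr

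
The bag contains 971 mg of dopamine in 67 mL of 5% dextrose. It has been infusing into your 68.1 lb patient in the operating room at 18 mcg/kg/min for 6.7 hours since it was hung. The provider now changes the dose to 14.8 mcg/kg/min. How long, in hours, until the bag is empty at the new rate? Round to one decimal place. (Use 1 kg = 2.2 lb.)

27.2 hours

Initial rate:
Weight = 68.1 lb ÷ 2.2 lb/kg = 30.95455 kg
Dose = 18 mcg/kg/min × 30.95455 kg = 557.1818 mcg/min
557.1818 mcg/min × 60 min/hr = 33430.91 mcg/hr
Concentration = 971 mg ÷ 67 mL = 14.49254 mg/mL = 14492.54 mcg/mL
Rate = 33430.91 mcg/hr ÷ 14492.54 mcg/mL = 2.306767 mL/hr
Volume infused so far = 2.306767 mL/hr × 6.7 hr = 15.45534 mL
Volume remaining = 67 − 15.45534 = 51.54466 mL
New rate:
Dose = 14.8 mcg/kg/min × 30.95455 kg = 458.1273 mcg/min
458.1273 mcg/min × 60 min/hr = 27487.64 mcg/hr
Rate = 27487.64 mcg/hr ÷ 14492.54 mcg/mL = 1.896675 mL/hr
Time remaining = 51.54466 mL ÷ 1.896675 mL/hr = 27.17632 hr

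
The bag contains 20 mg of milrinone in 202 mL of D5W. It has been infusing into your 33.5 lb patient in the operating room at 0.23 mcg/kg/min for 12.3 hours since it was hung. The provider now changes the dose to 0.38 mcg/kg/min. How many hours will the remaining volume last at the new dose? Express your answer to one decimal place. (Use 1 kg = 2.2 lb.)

Initial rate:
Weight = 33.5 lb ÷ 2.2 lb/kg = 15.22727 kg
Dose = 0.23 mcg/kg/min × 15.22727 kg = 3.502273 mcg/min
3.502273 mcg/min × 60 min/hr = 210.1364 mcg/hr
Concentration = 20 mg ÷ 202 mL = 0.0990099 mg/mL = 99.0099 mcg/mL
Rate = 210.1364 mcg/hr ÷ 99.0099 mcg/mL = 2.122377 mL/hr
Volume infused so far = 2.122377 mL/hr × 12.3 hr = 26.10524 mL
Volume remaining = 202 − 26.10524 = 175.8948 mL
New rate:
Dose = 0.38 mcg/kg/min × 15.22727 kg = 5.786364 mcg/min
5.786364 mcg/min × 60 min/hr = 347.1818 mcg/hr
Rate = 347.1818 mcg/hr ÷ 99.0099 mcg/mL = 3.506536 mL/hr
Time remaining = 175.8948 mL ÷ 3.506536 mL/hr = 50.16197 hr

50.2 hours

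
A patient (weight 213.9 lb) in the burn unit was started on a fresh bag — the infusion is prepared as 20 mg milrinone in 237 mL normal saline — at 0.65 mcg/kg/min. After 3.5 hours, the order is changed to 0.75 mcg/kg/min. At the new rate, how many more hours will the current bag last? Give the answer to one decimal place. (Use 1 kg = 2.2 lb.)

Initial rate:
Weight = 213.9 lb ÷ 2.2 lb/kg = 97.22727 kg
Dose = 0.65 mcg/kg/min × 97.22727 kg = 63.19773 mcg/min
63.19773 mcg/min × 60 min/hr = 3791.864 mcg/hr
Concentration = 20 mg ÷ 237 mL = 0.08438819 mg/mL = 84.38819 mcg/mL
Rate = 3791.864 mcg/hr ÷ 84.38819 mcg/mL = 44.93358 mL/hr
Volume infused so far = 44.93358 mL/hr × 3.5 hr = 157.2675 mL
Volume remaining = 237 − 157.2675 = 79.73246 mL
New rate:
Dose = 0.75 mcg/kg/min × 97.22727 kg = 72.92045 mcg/min
72.92045 mcg/min × 60 min/hr = 4375.227 mcg/hr
Rate = 4375.227 mcg/hr ÷ 84.38819 mcg/mL = 51.84644 mL/hr
Time remaining = 79.73246 mL ÷ 51.84644 mL/hr = 1.537858 hr

1.5 hours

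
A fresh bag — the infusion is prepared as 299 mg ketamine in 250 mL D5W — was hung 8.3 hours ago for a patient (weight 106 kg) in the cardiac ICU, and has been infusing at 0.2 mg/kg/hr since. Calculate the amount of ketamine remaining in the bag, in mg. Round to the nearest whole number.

Dose = 0.2 mg/kg/hr × 106 kg = 21.2 mg/hr
Concentration = 299 mg ÷ 250 mL = 1.196 mg/mL
Rate = 21.2 mg/hr ÷ 1.196 mg/mL = 17.72575 mL/hr
Volume infused = 17.72575 mL/hr × 8.3 hr = 147.1237 mL
Volume remaining = 250 − 147.1237 = 102.8763 mL
Drug remaining = 102.8763 mL × 1.196 mg/mL = 123.04 mg

123 mg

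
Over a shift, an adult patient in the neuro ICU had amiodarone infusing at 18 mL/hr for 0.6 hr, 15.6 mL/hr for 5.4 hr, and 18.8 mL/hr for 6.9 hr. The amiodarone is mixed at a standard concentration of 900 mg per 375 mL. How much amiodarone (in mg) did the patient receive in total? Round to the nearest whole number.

539 mg

Concentration = 900 mg ÷ 375 mL = 2.4 mg/mL
Stage 1: 18 mL/hr × 0.6 hr = 10.8 mL → 10.8 mL × 2.4 mg/mL = 25.92 mg
Stage 2: 15.6 mL/hr × 5.4 hr = 84.24 mL → 84.24 mL × 2.4 mg/mL = 202.176 mg
Stage 3: 18.8 mL/hr × 6.9 hr = 129.72 mL → 129.72 mL × 2.4 mg/mL = 311.328 mg
Total = 25.92 + 202.176 + 311.328 = 539.424 mg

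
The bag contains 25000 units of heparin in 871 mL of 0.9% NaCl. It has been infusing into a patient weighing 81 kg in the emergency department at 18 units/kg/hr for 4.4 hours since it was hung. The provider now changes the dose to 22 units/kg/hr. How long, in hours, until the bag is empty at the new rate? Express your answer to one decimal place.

Initial rate:
Dose = 18 units/kg/hr × 81 kg = 1458 units/hr
Concentration = 25000 units ÷ 871 mL = 28.70264 units/mL
Rate = 1458 units/hr ÷ 28.70264 units/mL = 50.79672 mL/hr
Volume infused so far = 50.79672 mL/hr × 4.4 hr = 223.5056 mL
Volume remaining = 871 − 223.5056 = 647.4944 mL
New rate:
Dose = 22 units/kg/hr × 81 kg = 1782 units/hr
Rate = 1782 units/hr ÷ 28.70264 units/mL = 62.08488 mL/hr
Time remaining = 647.4944 mL ÷ 62.08488 mL/hr = 10.42918 hr

10.4 hours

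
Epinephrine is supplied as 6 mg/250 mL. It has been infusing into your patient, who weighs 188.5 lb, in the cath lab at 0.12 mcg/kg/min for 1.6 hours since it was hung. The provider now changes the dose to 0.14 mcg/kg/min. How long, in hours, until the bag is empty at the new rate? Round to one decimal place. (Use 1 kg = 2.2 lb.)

Initial rate:
Weight = 188.5 lb ÷ 2.2 lb/kg = 85.68182 kg
Dose = 0.12 mcg/kg/min × 85.68182 kg = 10.28182 mcg/min
10.28182 mcg/min × 60 min/hr = 616.9091 mcg/hr
Concentration = 6 mg ÷ 250 mL = 0.024 mg/mL = 24 mcg/mL
Rate = 616.9091 mcg/hr ÷ 24 mcg/mL = 25.70455 mL/hr
Volume infused so far = 25.70455 mL/hr × 1.6 hr = 41.12727 mL
Volume remaining = 250 − 41.12727 = 208.8727 mL
New rate:
Dose = 0.14 mcg/kg/min × 85.68182 kg = 11.99545 mcg/min
11.99545 mcg/min × 60 min/hr = 719.7273 mcg/hr
Rate = 719.7273 mcg/hr ÷ 24 mcg/mL = 29.98864 mL/hr
Time remaining = 208.8727 mL ÷ 29.98864 mL/hr = 6.965063 hr

7.0 hours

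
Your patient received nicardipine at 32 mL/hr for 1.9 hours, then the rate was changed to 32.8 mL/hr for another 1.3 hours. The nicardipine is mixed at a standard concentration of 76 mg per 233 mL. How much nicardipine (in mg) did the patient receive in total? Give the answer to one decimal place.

Concentration = 76 mg ÷ 233 mL = 0.3261803 mg/mL
Stage 1: 32 mL/hr × 1.9 hr = 60.8 mL → 60.8 mL × 0.3261803 mg/mL = 19.83176 mg
Stage 2: 32.8 mL/hr × 1.3 hr = 42.64 mL → 42.64 mL × 0.3261803 mg/mL = 13.90833 mg
Total = 19.83176 + 13.90833 = 33.74009 mg

33.7 mg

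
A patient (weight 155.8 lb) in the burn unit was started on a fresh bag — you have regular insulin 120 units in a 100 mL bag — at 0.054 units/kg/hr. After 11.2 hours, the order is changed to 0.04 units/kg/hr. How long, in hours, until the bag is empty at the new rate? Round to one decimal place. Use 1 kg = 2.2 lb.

Initial rate:
Weight = 155.8 lb ÷ 2.2 lb/kg = 70.81818 kg
Dose = 0.054 units/kg/hr × 70.81818 kg = 3.824182 units/hr
Concentration = 120 units ÷ 100 mL = 1.2 units/mL
Rate = 3.824182 units/hr ÷ 1.2 units/mL = 3.186818 mL/hr
Volume infused so far = 3.186818 mL/hr × 11.2 hr = 35.69236 mL
Volume remaining = 100 − 35.69236 = 64.30764 mL
New rate:
Dose = 0.04 units/kg/hr × 70.81818 kg = 2.832727 units/hr
Rate = 2.832727 units/hr ÷ 1.2 units/mL = 2.360606 mL/hr
Time remaining = 64.30764 mL ÷ 2.360606 mL/hr = 27.242 hr

27.2 hours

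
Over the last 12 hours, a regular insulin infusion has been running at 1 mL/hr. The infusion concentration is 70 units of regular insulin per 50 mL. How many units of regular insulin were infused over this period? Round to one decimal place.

Concentration = 70 units ÷ 50 mL = 1.4 units/mL
Drug rate = 1 mL/hr × 1.4 units/mL = 1.4 units/hr
Total = 1.4 units/hr × 12 hr = 16.8 units

16.8 units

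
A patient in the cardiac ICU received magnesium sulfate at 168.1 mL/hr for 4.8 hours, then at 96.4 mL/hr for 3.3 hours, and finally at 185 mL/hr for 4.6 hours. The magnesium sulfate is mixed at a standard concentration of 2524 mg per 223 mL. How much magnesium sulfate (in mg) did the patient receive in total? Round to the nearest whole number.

Concentration = 2524 mg ÷ 223 mL = 11.31839 mg/mL
Stage 1: 168.1 mL/hr × 4.8 hr = 806.88 mL → 806.88 mL × 11.31839 mg/mL = 9132.579 mg
Stage 2: 96.4 mL/hr × 3.3 hr = 318.12 mL → 318.12 mL × 11.31839 mg/mL = 3600.605 mg
Stage 3: 185 mL/hr × 4.6 hr = 851 mL → 851 mL × 11.31839 mg/mL = 9631.946 mg
Total = 9132.579 + 3600.605 + 9631.946 = 22365.13 mg

22365 mg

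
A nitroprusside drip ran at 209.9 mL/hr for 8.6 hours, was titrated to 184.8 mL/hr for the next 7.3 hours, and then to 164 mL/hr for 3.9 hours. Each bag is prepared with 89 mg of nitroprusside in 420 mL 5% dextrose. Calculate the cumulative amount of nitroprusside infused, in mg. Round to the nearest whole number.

Concentration = 89 mg ÷ 420 mL = 0.2119048 mg/mL
Stage 1: 209.9 mL/hr × 8.6 hr = 1805.14 mL → 1805.14 mL × 0.2119048 mg/mL = 382.5178 mg
Stage 2: 184.8 mL/hr × 7.3 hr = 1349.04 mL → 1349.04 mL × 0.2119048 mg/mL = 285.868 mg
Stage 3: 164 mL/hr × 3.9 hr = 639.6 mL → 639.6 mL × 0.2119048 mg/mL = 135.5343 mg
Total = 382.5178 + 285.868 + 135.5343 = 803.92 mg

804 mg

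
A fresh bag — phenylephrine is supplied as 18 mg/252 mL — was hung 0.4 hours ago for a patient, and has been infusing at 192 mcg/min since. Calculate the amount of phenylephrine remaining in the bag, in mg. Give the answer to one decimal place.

192 mcg/min × 60 min/hr = 11520 mcg/hr
Concentration = 18 mg ÷ 252 mL = 0.07142857 mg/mL = 71.42857 mcg/mL
Rate = 11520 mcg/hr ÷ 71.42857 mcg/mL = 161.28 mL/hr
Volume infused = 161.28 mL/hr × 0.4 hr = 64.512 mL
Volume remaining = 252 − 64.512 = 187.488 mL
Drug remaining = 187.488 mL × 71.42857 mcg/mL = 13392 mcg = 13.392 mg

13.4 mg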